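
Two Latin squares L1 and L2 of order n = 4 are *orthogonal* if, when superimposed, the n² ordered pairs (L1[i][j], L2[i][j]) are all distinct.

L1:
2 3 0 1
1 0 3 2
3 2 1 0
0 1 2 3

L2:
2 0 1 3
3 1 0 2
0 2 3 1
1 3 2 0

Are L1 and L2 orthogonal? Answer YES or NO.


Form the n² = 16 superimposed pairs (L1[i][j], L2[i][j]), row by row (rows and columns indexed from 0):
row 0: (2,2) (3,0) (0,1) (1,3)
row 1: (1,3) (0,1) (3,0) (2,2)
row 2: (3,0) (2,2) (1,3) (0,1)
row 3: (0,1) (1,3) (2,2) (3,0)
Orthogonality requires all 16 pairs distinct.
But the pair (1,3) repeats: cell (0,3) has L1 = 1, L2 = 3, and cell (1,0) has L1 = 1, L2 = 3.
A repeated pair means some other pair never occurs (only 4 distinct pairs out of 16), so the squares are not orthogonal.
Conclusion: NO.

NO


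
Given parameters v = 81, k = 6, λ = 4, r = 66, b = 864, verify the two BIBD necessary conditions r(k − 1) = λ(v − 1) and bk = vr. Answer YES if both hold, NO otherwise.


Condition (i): r(k − 1) = 66·5 = 330; λ(v − 1) = 4·80 = 320. Match? NO.
Condition (ii): bk = 864·6 = 5184; vr = 81·66 = 5346. Match? NO.
Both conditions hold? NO.

NO


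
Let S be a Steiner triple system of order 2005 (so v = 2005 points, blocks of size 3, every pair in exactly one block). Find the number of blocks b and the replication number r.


An STS(v) is a 2-(v, 3, 1) BIBD: block size k = 3, λ = 1.
Replication: r(k − 1) = λ(v − 1) ⇒ r·2 = 2005 − 1 = 2004 ⇒ r = 1002.
Block count: bk = vr ⇒ b·3 = 2005·1002 = 2009010 ⇒ b = 669670.
(Check via b = v(v − 1)/6 = 2005·2004/6 = 4018020/6 = 669670.)

r = 1002, b = 669670.


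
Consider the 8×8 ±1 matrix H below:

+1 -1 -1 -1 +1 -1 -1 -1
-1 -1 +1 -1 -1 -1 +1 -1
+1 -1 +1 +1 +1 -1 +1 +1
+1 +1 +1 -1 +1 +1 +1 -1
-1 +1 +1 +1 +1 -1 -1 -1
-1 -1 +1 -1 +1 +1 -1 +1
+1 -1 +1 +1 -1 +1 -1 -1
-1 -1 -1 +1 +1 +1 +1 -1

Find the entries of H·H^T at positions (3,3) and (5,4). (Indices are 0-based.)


Row 3 of H: [1, 1, 1, -1, 1, 1, 1, -1].
Row 4 of H: [-1, 1, 1, 1, 1, -1, -1, -1].
Row 5 of H: [-1, -1, 1, -1, 1, 1, -1, 1].
(H·H^T)[3][3] = Σ_j H[3][j]·H[3][j] = (1)² + (1)² + (1)² + (-1)² + (1)² + (1)² + (1)² + (-1)² = 1 + 1 + 1 + 1 + 1 + 1 + 1 + 1 = 8.
(H·H^T)[5][4] = Σ_j H[5][j]·H[4][j] = (-1)·(-1) + (-1)·(1) + (1)·(1) + (-1)·(1) + (1)·(1) + (1)·(-1) + (-1)·(-1) + (1)·(-1) = 1 + -1 + 1 + -1 + 1 + -1 + 1 + -1 = 0.
So rows 5 and 4 are orthogonal; the diagonal entry equals n = 8.

(3,3) entry = 8; (5,4) entry = 0.


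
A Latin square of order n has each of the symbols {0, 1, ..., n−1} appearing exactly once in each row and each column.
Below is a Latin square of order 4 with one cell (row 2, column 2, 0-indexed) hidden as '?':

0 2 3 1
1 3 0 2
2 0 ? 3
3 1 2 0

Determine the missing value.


Row 2 contains symbols [0, 2, 3] — missing [1].
Column 2 contains symbols [0, 2, 3] — missing [1].
The missing symbol must appear in both missing sets; intersection = [1].
Therefore the hidden value is 1.

Missing value = 1.


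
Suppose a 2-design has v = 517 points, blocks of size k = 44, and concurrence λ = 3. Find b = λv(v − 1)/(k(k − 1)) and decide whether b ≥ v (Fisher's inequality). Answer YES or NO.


b = λv(v − 1)/(k(k − 1)) = 3·517·516/(44·43) = 800316/1892 = 423.
Compare with v = 517: b < v, so Fisher's inequality fails.

NO


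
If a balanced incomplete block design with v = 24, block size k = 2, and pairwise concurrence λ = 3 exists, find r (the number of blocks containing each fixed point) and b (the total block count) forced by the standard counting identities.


Any 2-(v, k, λ) BIBD satisfies two necessary conditions:
  (i)  Each point sits in r blocks, and counting incidences through any fixed point gives r(k − 1) = λ(v − 1), so r = λ(v − 1)/(k − 1).
  (ii) Total incidences bk = vr, so b = vr/k.
Step 1: r = λ(v − 1)/(k − 1) = 3·(24 − 1)/(2 − 1) = 3·23/1 = 69/1 = 69.
Step 2: b = vr/k = 24·69/2 = 1656/2 = 828.
Check integrality: r = 69 ∈ Z ✓, b = 828 ∈ Z ✓.
(These identities are necessary conditions: they determine r and b for any design with these parameters, but do not by themselves prove that one exists.)

r = 69, b = 828.


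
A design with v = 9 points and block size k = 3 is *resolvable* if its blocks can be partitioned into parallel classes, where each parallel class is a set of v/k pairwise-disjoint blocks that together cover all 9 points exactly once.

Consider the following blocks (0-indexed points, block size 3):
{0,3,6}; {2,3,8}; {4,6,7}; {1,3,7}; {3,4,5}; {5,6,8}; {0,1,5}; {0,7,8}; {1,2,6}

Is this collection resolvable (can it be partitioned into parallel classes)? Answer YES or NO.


v = 9, block size k = 3, number of blocks = 9.
For resolvability, blocks must partition into parallel classes of size v/k = 3.
Total blocks must therefore be a multiple of 3: 9 = 3·3 + 0 ⇒ divisible ✓.
Consider block {0,3,6}. It intersects every other block in the collection, so no parallel class of size 3 can contain it.
Since every block must belong to some parallel class in a resolution, the collection cannot be partitioned into parallel classes.
Resolvable? NO.

NO


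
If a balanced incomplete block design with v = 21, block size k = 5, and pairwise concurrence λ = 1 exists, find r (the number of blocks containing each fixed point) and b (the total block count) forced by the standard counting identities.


Any 2-(v, k, λ) BIBD satisfies two necessary conditions:
  (i)  Each point sits in r blocks, and counting incidences through any fixed point gives r(k − 1) = λ(v − 1), so r = λ(v − 1)/(k − 1).
  (ii) Total incidences bk = vr, so b = vr/k.
Step 1: r = λ(v − 1)/(k − 1) = 1·(21 − 1)/(5 − 1) = 1·20/4 = 20/4 = 5.
Step 2: b = vr/k = 21·5/5 = 105/5 = 21.
Check integrality: r = 5 ∈ Z ✓, b = 21 ∈ Z ✓.
(These identities are necessary conditions: they determine r and b for any design with these parameters, but do not by themselves prove that one exists.)

r = 5, b = 21.


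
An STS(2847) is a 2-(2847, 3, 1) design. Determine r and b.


An STS(v) is a 2-(v, 3, 1) BIBD: block size k = 3, λ = 1.
Replication: r(k − 1) = λ(v − 1) ⇒ r·2 = 2847 − 1 = 2846 ⇒ r = 1423.
Block count: bk = vr ⇒ b·3 = 2847·1423 = 4051281 ⇒ b = 1350427.
(Check via b = v(v − 1)/6 = 2847·2846/6 = 8102562/6 = 1350427.)

r = 1423, b = 1350427.


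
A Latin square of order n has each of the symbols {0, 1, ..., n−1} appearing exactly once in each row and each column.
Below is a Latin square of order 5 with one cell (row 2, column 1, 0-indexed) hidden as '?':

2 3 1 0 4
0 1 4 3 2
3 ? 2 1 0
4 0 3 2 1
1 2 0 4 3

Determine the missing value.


Row 2 contains symbols [0, 1, 2, 3] — missing [4].
Column 1 contains symbols [0, 1, 2, 3] — missing [4].
The missing symbol must appear in both missing sets; intersection = [4].
Therefore the hidden value is 4.

Missing value = 4.


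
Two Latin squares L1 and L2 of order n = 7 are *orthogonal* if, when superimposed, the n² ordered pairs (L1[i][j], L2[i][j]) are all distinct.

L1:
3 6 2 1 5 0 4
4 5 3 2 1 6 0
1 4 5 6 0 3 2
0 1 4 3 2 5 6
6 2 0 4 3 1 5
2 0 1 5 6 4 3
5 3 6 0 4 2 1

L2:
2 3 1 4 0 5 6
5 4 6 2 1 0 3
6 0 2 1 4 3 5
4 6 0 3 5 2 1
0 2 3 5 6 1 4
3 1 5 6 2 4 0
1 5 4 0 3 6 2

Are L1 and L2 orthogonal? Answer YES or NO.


Form the n² = 49 superimposed pairs (L1[i][j], L2[i][j]), row by row (rows and columns indexed from 0):
row 0: (3,2) (6,3) (2,1) (1,4) (5,0) (0,5) (4,6)
row 1: (4,5) (5,4) (3,6) (2,2) (1,1) (6,0) (0,3)
row 2: (1,6) (4,0) (5,2) (6,1) (0,4) (3,3) (2,5)
row 3: (0,4) (1,6) (4,0) (3,3) (2,5) (5,2) (6,1)
row 4: (6,0) (2,2) (0,3) (4,5) (3,6) (1,1) (5,4)
row 5: (2,3) (0,1) (1,5) (5,6) (6,2) (4,4) (3,0)
row 6: (5,1) (3,5) (6,4) (0,0) (4,3) (2,6) (1,2)
Orthogonality requires all 49 pairs distinct.
But the pair (0,4) repeats: cell (2,4) has L1 = 0, L2 = 4, and cell (3,0) has L1 = 0, L2 = 4.
A repeated pair means some other pair never occurs (only 35 distinct pairs out of 49), so the squares are not orthogonal.
Conclusion: NO.

NO


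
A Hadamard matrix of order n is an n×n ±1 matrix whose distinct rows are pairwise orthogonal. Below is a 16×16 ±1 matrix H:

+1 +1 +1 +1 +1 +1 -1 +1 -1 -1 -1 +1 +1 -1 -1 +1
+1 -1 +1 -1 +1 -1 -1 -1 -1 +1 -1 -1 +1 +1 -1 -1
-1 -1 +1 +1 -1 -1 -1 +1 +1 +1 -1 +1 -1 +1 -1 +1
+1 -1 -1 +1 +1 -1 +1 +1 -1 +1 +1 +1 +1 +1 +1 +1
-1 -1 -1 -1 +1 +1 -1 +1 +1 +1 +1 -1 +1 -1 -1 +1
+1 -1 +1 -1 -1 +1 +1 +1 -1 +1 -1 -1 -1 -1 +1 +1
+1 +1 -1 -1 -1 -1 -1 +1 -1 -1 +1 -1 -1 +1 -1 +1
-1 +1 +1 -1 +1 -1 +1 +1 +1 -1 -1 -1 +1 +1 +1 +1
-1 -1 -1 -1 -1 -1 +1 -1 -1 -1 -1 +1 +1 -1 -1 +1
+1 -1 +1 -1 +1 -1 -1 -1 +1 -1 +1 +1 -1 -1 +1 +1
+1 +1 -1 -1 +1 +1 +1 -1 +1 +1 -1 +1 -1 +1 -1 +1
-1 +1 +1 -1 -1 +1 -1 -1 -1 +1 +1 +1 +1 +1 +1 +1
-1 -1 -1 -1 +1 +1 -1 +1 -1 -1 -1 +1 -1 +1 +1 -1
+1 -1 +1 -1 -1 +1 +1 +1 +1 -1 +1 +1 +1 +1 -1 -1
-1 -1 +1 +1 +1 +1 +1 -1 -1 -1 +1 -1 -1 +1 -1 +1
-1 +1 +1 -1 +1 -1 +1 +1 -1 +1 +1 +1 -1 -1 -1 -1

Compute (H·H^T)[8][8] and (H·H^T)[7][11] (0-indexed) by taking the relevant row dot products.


Row 7 of H: [-1, 1, 1, -1, 1, -1, 1, 1, 1, -1, -1, -1, 1, 1, 1, 1].
Row 8 of H: [-1, -1, -1, -1, -1, -1, 1, -1, -1, -1, -1, 1, 1, -1, -1, 1].
Row 11 of H: [-1, 1, 1, -1, -1, 1, -1, -1, -1, 1, 1, 1, 1, 1, 1, 1].
(H·H^T)[8][8] = Σ_j H[8][j]·H[8][j] = (-1)² + (-1)² + (-1)² + (-1)² + (-1)² + (-1)² + (1)² + (-1)² + (-1)² + (-1)² + (-1)² + (1)² + (1)² + (-1)² + (-1)² + (1)² = 1 + 1 + 1 + 1 + 1 + 1 + 1 + 1 + 1 + 1 + 1 + 1 + 1 + 1 + 1 + 1 = 16.
(H·H^T)[7][11] = Σ_j H[7][j]·H[11][j] = (-1)·(-1) + (1)·(1) + (1)·(1) + (-1)·(-1) + (1)·(-1) + (-1)·(1) + (1)·(-1) + (1)·(-1) + (1)·(-1) + (-1)·(1) + (-1)·(1) + (-1)·(1) + (1)·(1) + (1)·(1) + (1)·(1) + (1)·(1) = 1 + 1 + 1 + 1 + -1 + -1 + -1 + -1 + -1 + -1 + -1 + -1 + 1 + 1 + 1 + 1 = 0.
So rows 7 and 11 are orthogonal; the diagonal entry equals n = 16.

(8,8) entry = 16; (7,11) entry = 0.


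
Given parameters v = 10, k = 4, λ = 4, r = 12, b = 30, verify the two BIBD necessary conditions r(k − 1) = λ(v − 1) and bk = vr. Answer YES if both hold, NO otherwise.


Condition (i): r(k − 1) = 12·3 = 36; λ(v − 1) = 4·9 = 36. Match? YES.
Condition (ii): bk = 30·4 = 120; vr = 10·12 = 120. Match? YES.
Both conditions hold? YES.

YES


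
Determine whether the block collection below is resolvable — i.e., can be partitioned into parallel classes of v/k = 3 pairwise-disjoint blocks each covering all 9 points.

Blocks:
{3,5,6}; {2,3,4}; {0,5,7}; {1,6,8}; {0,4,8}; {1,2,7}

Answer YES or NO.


v = 9, block size k = 3, number of blocks = 6.
For resolvability, blocks must partition into parallel classes of size v/k = 3.
Total blocks must therefore be a multiple of 3: 6 = 3·2 + 0 ⇒ divisible ✓.
Greedy packing gives 2 candidate class(es). Each should be a full parallel class (size 3, covers all 9 points).
  Class 1 (3 blocks): {3,5,6}; {0,4,8}; {1,2,7}. Points covered: [0, 1, 2, 3, 4, 5, 6, 7, 8].
  Class 2 (3 blocks): {2,3,4}; {0,5,7}; {1,6,8}. Points covered: [0, 1, 2, 3, 4, 5, 6, 7, 8].
All classes full (size 3)? YES. All classes cover every point? YES.
Resolvable? YES.

YES


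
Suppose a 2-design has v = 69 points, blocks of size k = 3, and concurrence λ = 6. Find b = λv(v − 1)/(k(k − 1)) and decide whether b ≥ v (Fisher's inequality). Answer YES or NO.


b = λv(v − 1)/(k(k − 1)) = 6·69·68/(3·2) = 28152/6 = 4692.
Compare with v = 69: b ≥ v, so Fisher's inequality holds.

YES


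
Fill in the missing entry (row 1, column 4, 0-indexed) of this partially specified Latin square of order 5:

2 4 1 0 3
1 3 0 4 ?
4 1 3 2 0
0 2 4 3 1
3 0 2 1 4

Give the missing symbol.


Row 1 contains symbols [0, 1, 3, 4] — missing [2].
Column 4 contains symbols [0, 1, 3, 4] — missing [2].
The missing symbol must appear in both missing sets; intersection = [2].
Therefore the hidden value is 2.

Missing value = 2.


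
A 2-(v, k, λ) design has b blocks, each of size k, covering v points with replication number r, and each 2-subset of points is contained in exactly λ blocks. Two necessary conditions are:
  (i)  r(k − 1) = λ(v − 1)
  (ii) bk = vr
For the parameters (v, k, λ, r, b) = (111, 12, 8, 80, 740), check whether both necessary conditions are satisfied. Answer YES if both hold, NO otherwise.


Condition (i): r(k − 1) = 80·11 = 880; λ(v − 1) = 8·110 = 880. Match? YES.
Condition (ii): bk = 740·12 = 8880; vr = 111·80 = 8880. Match? YES.
Both conditions hold? YES.

YES


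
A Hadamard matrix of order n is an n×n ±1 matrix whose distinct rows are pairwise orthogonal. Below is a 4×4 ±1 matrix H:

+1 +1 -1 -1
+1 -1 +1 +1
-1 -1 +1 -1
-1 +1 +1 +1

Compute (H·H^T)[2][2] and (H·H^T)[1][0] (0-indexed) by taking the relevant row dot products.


Row 0 of H: [1, 1, -1, -1].
Row 1 of H: [1, -1, 1, 1].
Row 2 of H: [-1, -1, 1, -1].
(H·H^T)[2][2] = Σ_j H[2][j]·H[2][j] = (-1)² + (-1)² + (1)² + (-1)² = 1 + 1 + 1 + 1 = 4.
(H·H^T)[1][0] = Σ_j H[1][j]·H[0][j] = (1)·(1) + (-1)·(1) + (1)·(-1) + (1)·(-1) = 1 + -1 + -1 + -1 = -2.
Rows 1 and 0 are not orthogonal (dot product = -2 ≠ 0), so H is not a Hadamard matrix.

(2,2) entry = 4; (1,0) entry = -2.


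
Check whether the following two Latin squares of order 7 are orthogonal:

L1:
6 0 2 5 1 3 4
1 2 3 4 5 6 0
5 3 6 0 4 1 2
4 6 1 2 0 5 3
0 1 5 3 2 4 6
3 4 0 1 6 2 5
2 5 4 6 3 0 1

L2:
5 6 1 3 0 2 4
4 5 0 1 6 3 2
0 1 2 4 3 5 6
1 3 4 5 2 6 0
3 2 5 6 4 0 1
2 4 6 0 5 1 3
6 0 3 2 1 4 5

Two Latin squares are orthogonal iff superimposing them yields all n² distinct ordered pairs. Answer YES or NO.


Form the n² = 49 superimposed pairs (L1[i][j], L2[i][j]), row by row (rows and columns indexed from 0):
row 0: (6,5) (0,6) (2,1) (5,3) (1,0) (3,2) (4,4)
row 1: (1,4) (2,5) (3,0) (4,1) (5,6) (6,3) (0,2)
row 2: (5,0) (3,1) (6,2) (0,4) (4,3) (1,5) (2,6)
row 3: (4,1) (6,3) (1,4) (2,5) (0,2) (5,6) (3,0)
row 4: (0,3) (1,2) (5,5) (3,6) (2,4) (4,0) (6,1)
row 5: (3,2) (4,4) (0,6) (1,0) (6,5) (2,1) (5,3)
row 6: (2,6) (5,0) (4,3) (6,2) (3,1) (0,4) (1,5)
Orthogonality requires all 49 pairs distinct.
But the pair (4,1) repeats: cell (1,3) has L1 = 4, L2 = 1, and cell (3,0) has L1 = 4, L2 = 1.
A repeated pair means some other pair never occurs (only 28 distinct pairs out of 49), so the squares are not orthogonal.
Conclusion: NO.

NO


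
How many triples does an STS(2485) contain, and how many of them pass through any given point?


An STS(v) is a 2-(v, 3, 1) BIBD: block size k = 3, λ = 1.
Replication: r(k − 1) = λ(v − 1) ⇒ r·2 = 2485 − 1 = 2484 ⇒ r = 1242.
Block count: bk = vr ⇒ b·3 = 2485·1242 = 3086370 ⇒ b = 1028790.

r = 1242, b = 1028790.


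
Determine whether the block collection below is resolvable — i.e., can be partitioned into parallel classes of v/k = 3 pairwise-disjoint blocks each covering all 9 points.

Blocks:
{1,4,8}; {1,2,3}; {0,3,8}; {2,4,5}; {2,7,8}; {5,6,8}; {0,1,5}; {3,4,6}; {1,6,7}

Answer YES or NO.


v = 9, block size k = 3, number of blocks = 9.
For resolvability, blocks must partition into parallel classes of size v/k = 3.
Total blocks must therefore be a multiple of 3: 9 = 3·3 + 0 ⇒ divisible ✓.
Consider block {1,4,8}. It intersects every other block in the collection, so no parallel class of size 3 can contain it.
Since every block must belong to some parallel class in a resolution, the collection cannot be partitioned into parallel classes.
Resolvable? NO.

NO


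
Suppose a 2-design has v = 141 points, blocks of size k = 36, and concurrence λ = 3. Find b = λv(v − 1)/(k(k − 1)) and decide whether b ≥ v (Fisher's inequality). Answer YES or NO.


r = λ(v − 1)/(k − 1) = 3·140/35 = 12.
b = vr/k = 141·12/36 = 47.
Fisher's inequality: b ≥ v ⇔ 47 ≥ 141? NO.

NO


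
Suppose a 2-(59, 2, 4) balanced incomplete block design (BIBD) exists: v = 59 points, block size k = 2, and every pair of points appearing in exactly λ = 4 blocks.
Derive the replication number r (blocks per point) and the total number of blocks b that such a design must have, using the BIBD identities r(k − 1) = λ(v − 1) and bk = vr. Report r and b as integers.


Any 2-(v, k, λ) BIBD satisfies two necessary conditions:
  (i)  Each point sits in r blocks, and counting incidences through any fixed point gives r(k − 1) = λ(v − 1), so r = λ(v − 1)/(k − 1).
  (ii) Total incidences bk = vr, so b = vr/k.
Step 1: r = λ(v − 1)/(k − 1) = 4·(59 − 1)/(2 − 1) = 4·58/1 = 232/1 = 232.
Step 2: b = vr/k = 59·232/2 = 13688/2 = 6844.
Check integrality: r = 232 ∈ Z ✓, b = 6844 ∈ Z ✓.
(These identities are necessary conditions: they determine r and b for any design with these parameters, but do not by themselves prove that one exists.)

r = 232, b = 6844.


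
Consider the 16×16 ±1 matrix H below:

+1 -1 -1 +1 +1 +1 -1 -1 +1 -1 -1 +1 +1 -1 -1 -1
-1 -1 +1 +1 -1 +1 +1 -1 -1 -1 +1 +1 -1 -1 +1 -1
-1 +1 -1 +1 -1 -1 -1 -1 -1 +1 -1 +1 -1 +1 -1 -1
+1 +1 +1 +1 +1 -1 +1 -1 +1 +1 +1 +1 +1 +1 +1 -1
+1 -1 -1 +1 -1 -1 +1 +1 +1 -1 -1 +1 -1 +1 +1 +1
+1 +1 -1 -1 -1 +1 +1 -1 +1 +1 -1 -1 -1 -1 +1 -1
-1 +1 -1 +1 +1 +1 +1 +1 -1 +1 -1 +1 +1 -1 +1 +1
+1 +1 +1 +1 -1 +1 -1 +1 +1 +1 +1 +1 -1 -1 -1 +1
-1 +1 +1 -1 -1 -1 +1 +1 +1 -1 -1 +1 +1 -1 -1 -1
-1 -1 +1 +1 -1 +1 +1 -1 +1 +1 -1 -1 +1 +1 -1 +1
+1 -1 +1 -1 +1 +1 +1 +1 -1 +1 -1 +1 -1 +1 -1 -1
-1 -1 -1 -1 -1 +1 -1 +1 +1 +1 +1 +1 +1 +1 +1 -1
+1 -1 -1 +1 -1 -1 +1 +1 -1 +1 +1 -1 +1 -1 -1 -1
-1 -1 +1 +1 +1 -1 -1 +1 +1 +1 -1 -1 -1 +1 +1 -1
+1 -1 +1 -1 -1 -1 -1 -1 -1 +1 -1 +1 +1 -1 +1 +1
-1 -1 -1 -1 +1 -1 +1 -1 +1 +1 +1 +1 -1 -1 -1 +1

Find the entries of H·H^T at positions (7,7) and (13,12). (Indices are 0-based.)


Row 7 of H: [1, 1, 1, 1, -1, 1, -1, 1, 1, 1, 1, 1, -1, -1, -1, 1].
Row 12 of H: [1, -1, -1, 1, -1, -1, 1, 1, -1, 1, 1, -1, 1, -1, -1, -1].
Row 13 of H: [-1, -1, 1, 1, 1, -1, -1, 1, 1, 1, -1, -1, -1, 1, 1, -1].
(H·H^T)[7][7] = Σ_j H[7][j]·H[7][j] = (1)² + (1)² + (1)² + (1)² + (-1)² + (1)² + (-1)² + (1)² + (1)² + (1)² + (1)² + (1)² + (-1)² + (-1)² + (-1)² + (1)² = 1 + 1 + 1 + 1 + 1 + 1 + 1 + 1 + 1 + 1 + 1 + 1 + 1 + 1 + 1 + 1 = 16.
(H·H^T)[13][12] = Σ_j H[13][j]·H[12][j] = (-1)·(1) + (-1)·(-1) + (1)·(-1) + (1)·(1) + (1)·(-1) + (-1)·(-1) + (-1)·(1) + (1)·(1) + (1)·(-1) + (1)·(1) + (-1)·(1) + (-1)·(-1) + (-1)·(1) + (1)·(-1) + (1)·(-1) + (-1)·(-1) = -1 + 1 + -1 + 1 + -1 + 1 + -1 + 1 + -1 + 1 + -1 + 1 + -1 + -1 + -1 + 1 = -2.
Rows 13 and 12 are not orthogonal (dot product = -2 ≠ 0), so H is not a Hadamard matrix.

(7,7) entry = 16; (13,12) entry = -2.


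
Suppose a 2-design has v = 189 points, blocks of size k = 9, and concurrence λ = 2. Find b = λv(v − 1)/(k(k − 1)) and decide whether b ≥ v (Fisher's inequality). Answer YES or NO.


r = λ(v − 1)/(k − 1) = 2·188/8 = 47.
b = vr/k = 189·47/9 = 987.
Fisher's inequality: b ≥ v ⇔ 987 ≥ 189? YES.

YES


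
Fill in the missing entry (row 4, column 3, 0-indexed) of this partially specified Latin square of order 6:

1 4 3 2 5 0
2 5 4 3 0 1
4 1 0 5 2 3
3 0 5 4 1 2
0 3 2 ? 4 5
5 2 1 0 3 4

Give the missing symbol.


Row 4 contains symbols [0, 2, 3, 4, 5] — missing [1].
Column 3 contains symbols [0, 2, 3, 4, 5] — missing [1].
The missing symbol must appear in both missing sets; intersection = [1].
Therefore the hidden value is 1.

Missing value = 1.


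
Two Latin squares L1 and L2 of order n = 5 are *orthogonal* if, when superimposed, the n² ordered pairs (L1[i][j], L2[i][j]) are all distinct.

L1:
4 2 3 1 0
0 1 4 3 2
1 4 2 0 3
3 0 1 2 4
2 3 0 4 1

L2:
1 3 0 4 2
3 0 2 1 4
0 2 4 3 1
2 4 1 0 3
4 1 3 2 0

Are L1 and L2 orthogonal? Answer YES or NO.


Form the n² = 25 superimposed pairs (L1[i][j], L2[i][j]), row by row (rows and columns indexed from 0):
row 0: (4,1) (2,3) (3,0) (1,4) (0,2)
row 1: (0,3) (1,0) (4,2) (3,1) (2,4)
row 2: (1,0) (4,2) (2,4) (0,3) (3,1)
row 3: (3,2) (0,4) (1,1) (2,0) (4,3)
row 4: (2,4) (3,1) (0,3) (4,2) (1,0)
Orthogonality requires all 25 pairs distinct.
But the pair (1,0) repeats: cell (1,1) has L1 = 1, L2 = 0, and cell (2,0) has L1 = 1, L2 = 0.
A repeated pair means some other pair never occurs (only 15 distinct pairs out of 25), so the squares are not orthogonal.
Conclusion: NO.

NO


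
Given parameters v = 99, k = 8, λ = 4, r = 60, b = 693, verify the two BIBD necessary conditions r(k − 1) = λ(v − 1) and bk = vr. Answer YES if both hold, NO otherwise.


Condition (i): r(k − 1) = 60·7 = 420; λ(v − 1) = 4·98 = 392. Match? NO.
Condition (ii): bk = 693·8 = 5544; vr = 99·60 = 5940. Match? NO.
Both conditions hold? NO.

NO


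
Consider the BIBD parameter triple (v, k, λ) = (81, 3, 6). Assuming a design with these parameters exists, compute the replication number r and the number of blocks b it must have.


Any 2-(v, k, λ) BIBD satisfies two necessary conditions:
  (i)  Each point sits in r blocks, and counting incidences through any fixed point gives r(k − 1) = λ(v − 1), so r = λ(v − 1)/(k − 1).
  (ii) Total incidences bk = vr, so b = vr/k.
Step 1: r = λ(v − 1)/(k − 1) = 6·(81 − 1)/(3 − 1) = 6·80/2 = 480/2 = 240.
Step 2: b = vr/k = 81·240/3 = 19440/3 = 6480.
Check integrality: r = 240 ∈ Z ✓, b = 6480 ∈ Z ✓.
(These identities are necessary conditions: they determine r and b for any design with these parameters, but do not by themselves prove that one exists.)

r = 240, b = 6480.


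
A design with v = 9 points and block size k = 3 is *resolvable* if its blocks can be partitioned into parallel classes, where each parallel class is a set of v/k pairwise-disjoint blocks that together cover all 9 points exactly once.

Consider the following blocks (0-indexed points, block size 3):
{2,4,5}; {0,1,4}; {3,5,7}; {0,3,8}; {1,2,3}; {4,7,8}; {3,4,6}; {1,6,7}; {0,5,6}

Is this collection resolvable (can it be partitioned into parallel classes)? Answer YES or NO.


v = 9, block size k = 3, number of blocks = 9.
For resolvability, blocks must partition into parallel classes of size v/k = 3.
Total blocks must therefore be a multiple of 3: 9 = 3·3 + 0 ⇒ divisible ✓.
Consider block {0,1,4}. The only other block(s) in the collection disjoint from it are {3,5,7} — just 1 block(s). Any parallel class containing {0,1,4} would need 2 other blocks each disjoint from it, so no parallel class of size 3 can contain {0,1,4}.
Since every block must belong to some parallel class in a resolution, the collection cannot be partitioned into parallel classes.
Resolvable? NO.

NO


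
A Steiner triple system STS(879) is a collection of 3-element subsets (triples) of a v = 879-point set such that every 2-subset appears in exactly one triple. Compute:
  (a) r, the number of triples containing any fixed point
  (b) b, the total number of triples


An STS(v) is a 2-(v, 3, 1) BIBD: block size k = 3, λ = 1.
Replication: r(k − 1) = λ(v − 1) ⇒ r·2 = 879 − 1 = 878 ⇒ r = 439.
Block count: bk = vr ⇒ b·3 = 879·439 = 385881 ⇒ b = 128627.

r = 439, b = 128627.


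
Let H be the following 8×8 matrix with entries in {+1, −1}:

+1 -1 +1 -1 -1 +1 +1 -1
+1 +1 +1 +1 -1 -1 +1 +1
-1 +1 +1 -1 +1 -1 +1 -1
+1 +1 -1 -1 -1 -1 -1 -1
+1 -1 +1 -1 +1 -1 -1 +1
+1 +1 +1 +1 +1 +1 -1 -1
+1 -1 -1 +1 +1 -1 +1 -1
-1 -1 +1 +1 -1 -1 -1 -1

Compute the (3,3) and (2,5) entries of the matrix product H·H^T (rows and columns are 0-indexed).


Row 2 of H: [-1, 1, 1, -1, 1, -1, 1, -1].
Row 3 of H: [1, 1, -1, -1, -1, -1, -1, -1].
Row 5 of H: [1, 1, 1, 1, 1, 1, -1, -1].
(H·H^T)[3][3] = Σ_j H[3][j]·H[3][j] = (1)² + (1)² + (-1)² + (-1)² + (-1)² + (-1)² + (-1)² + (-1)² = 1 + 1 + 1 + 1 + 1 + 1 + 1 + 1 = 8.
(H·H^T)[2][5] = Σ_j H[2][j]·H[5][j] = (-1)·(1) + (1)·(1) + (1)·(1) + (-1)·(1) + (1)·(1) + (-1)·(1) + (1)·(-1) + (-1)·(-1) = -1 + 1 + 1 + -1 + 1 + -1 + -1 + 1 = 0.
So rows 2 and 5 are orthogonal; the diagonal entry equals n = 8.

(3,3) entry = 8; (2,5) entry = 0.


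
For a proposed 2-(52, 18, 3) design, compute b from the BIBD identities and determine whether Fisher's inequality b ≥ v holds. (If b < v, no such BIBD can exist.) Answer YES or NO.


b = λv(v − 1)/(k(k − 1)) = 3·52·51/(18·17) = 7956/306 = 26.
Compare with v = 52: b < v, so Fisher's inequality fails.

NO


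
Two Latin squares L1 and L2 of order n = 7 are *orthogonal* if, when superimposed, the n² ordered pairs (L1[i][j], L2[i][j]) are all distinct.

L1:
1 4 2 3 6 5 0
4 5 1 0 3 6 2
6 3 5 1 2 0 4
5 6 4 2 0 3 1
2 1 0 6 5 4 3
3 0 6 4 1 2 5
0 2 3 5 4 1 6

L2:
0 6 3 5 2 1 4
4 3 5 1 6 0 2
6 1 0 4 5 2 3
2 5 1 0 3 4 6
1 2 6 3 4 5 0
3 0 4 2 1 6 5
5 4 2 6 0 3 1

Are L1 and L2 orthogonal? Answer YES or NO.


Form the n² = 49 superimposed pairs (L1[i][j], L2[i][j]), row by row (rows and columns indexed from 0):
row 0: (1,0) (4,6) (2,3) (3,5) (6,2) (5,1) (0,4)
row 1: (4,4) (5,3) (1,5) (0,1) (3,6) (6,0) (2,2)
row 2: (6,6) (3,1) (5,0) (1,4) (2,5) (0,2) (4,3)
row 3: (5,2) (6,5) (4,1) (2,0) (0,3) (3,4) (1,6)
row 4: (2,1) (1,2) (0,6) (6,3) (5,4) (4,5) (3,0)
row 5: (3,3) (0,0) (6,4) (4,2) (1,1) (2,6) (5,5)
row 6: (0,5) (2,4) (3,2) (5,6) (4,0) (1,3) (6,1)
Orthogonality requires all 49 pairs distinct.
Check by first coordinate: for each symbol s of L1, list the L2 entries in the n cells where L1 = s; they must all differ.
  L1 = 0: L2 entries (in reading order) 4, 1, 2, 3, 6, 0, 5 — all 7 distinct ✓
  L1 = 1: L2 entries (in reading order) 0, 5, 4, 6, 2, 1, 3 — all 7 distinct ✓
  L1 = 2: L2 entries (in reading order) 3, 2, 5, 0, 1, 6, 4 — all 7 distinct ✓
  L1 = 3: L2 entries (in reading order) 5, 6, 1, 4, 0, 3, 2 — all 7 distinct ✓
  L1 = 4: L2 entries (in reading order) 6, 4, 3, 1, 5, 2, 0 — all 7 distinct ✓
  L1 = 5: L2 entries (in reading order) 1, 3, 0, 2, 4, 5, 6 — all 7 distinct ✓
  L1 = 6: L2 entries (in reading order) 2, 0, 6, 5, 3, 4, 1 — all 7 distinct ✓
Every symbol of L1 meets every symbol of L2 exactly once, so all 49 pairs are distinct (49 of 49).
Conclusion: YES.

YES


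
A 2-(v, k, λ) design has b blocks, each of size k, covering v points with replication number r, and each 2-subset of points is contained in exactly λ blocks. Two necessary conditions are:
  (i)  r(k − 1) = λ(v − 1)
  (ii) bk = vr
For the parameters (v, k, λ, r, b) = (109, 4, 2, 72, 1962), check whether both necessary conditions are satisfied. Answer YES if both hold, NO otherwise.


Condition (i): r(k − 1) = 72·3 = 216; λ(v − 1) = 2·108 = 216. Match? YES.
Condition (ii): bk = 1962·4 = 7848; vr = 109·72 = 7848. Match? YES.
Both conditions hold? YES.

YES


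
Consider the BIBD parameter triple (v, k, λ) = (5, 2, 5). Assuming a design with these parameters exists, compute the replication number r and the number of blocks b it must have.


Any 2-(v, k, λ) BIBD satisfies two necessary conditions:
  (i)  Each point sits in r blocks, and counting incidences through any fixed point gives r(k − 1) = λ(v − 1), so r = λ(v − 1)/(k − 1).
  (ii) Total incidences bk = vr, so b = vr/k.
Step 1: r = λ(v − 1)/(k − 1) = 5·(5 − 1)/(2 − 1) = 5·4/1 = 20/1 = 20.
Step 2: b = vr/k = 5·20/2 = 100/2 = 50.
Check integrality: r = 20 ∈ Z ✓, b = 50 ∈ Z ✓.
(These identities are necessary conditions: they determine r and b for any design with these parameters, but do not by themselves prove that one exists.)

r = 20, b = 50.


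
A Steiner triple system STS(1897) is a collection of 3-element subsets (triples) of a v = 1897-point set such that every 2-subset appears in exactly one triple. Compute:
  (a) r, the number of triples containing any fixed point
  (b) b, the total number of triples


An STS(v) is a 2-(v, 3, 1) BIBD: block size k = 3, λ = 1.
Replication: r(k − 1) = λ(v − 1) ⇒ r·2 = 1897 − 1 = 1896 ⇒ r = 948.
Block count: bk = vr ⇒ b·3 = 1897·948 = 1798356 ⇒ b = 599452.

r = 948, b = 599452.


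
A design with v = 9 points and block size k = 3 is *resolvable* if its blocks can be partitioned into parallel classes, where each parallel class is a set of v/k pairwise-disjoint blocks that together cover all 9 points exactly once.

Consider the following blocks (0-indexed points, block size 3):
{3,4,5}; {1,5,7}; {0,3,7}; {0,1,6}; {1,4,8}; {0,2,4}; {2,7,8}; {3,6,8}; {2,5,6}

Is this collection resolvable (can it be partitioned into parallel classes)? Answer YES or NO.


v = 9, block size k = 3, number of blocks = 9.
For resolvability, blocks must partition into parallel classes of size v/k = 3.
Total blocks must therefore be a multiple of 3: 9 = 3·3 + 0 ⇒ divisible ✓.
Greedy packing gives 3 candidate class(es). Each should be a full parallel class (size 3, covers all 9 points).
  Class 1 (3 blocks): {3,4,5}; {0,1,6}; {2,7,8}. Points covered: [0, 1, 2, 3, 4, 5, 6, 7, 8].
  Class 2 (3 blocks): {1,5,7}; {0,2,4}; {3,6,8}. Points covered: [0, 1, 2, 3, 4, 5, 6, 7, 8].
  Class 3 (3 blocks): {0,3,7}; {1,4,8}; {2,5,6}. Points covered: [0, 1, 2, 3, 4, 5, 6, 7, 8].
All classes full (size 3)? YES. All classes cover every point? YES.
Resolvable? YES.

YES


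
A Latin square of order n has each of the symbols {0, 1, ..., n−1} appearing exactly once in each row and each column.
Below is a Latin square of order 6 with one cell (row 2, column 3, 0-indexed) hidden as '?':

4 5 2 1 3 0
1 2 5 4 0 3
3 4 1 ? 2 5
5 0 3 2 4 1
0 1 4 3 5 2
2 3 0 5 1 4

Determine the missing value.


Row 2 contains symbols [1, 2, 3, 4, 5] — missing [0].
Column 3 contains symbols [1, 2, 3, 4, 5] — missing [0].
The missing symbol must appear in both missing sets; intersection = [0].
Therefore the hidden value is 0.

Missing value = 0.


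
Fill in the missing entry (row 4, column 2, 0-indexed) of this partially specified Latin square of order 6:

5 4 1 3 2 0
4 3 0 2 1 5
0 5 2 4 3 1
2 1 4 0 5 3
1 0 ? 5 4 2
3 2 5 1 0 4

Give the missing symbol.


Row 4 contains symbols [0, 1, 2, 4, 5] — missing [3].
Column 2 contains symbols [0, 1, 2, 4, 5] — missing [3].
The missing symbol must appear in both missing sets; intersection = [3].
Therefore the hidden value is 3.

Missing value = 3.


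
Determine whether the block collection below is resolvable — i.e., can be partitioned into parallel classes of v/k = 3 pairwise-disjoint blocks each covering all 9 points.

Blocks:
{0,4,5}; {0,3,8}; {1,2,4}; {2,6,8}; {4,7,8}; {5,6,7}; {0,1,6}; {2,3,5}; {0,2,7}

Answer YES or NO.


v = 9, block size k = 3, number of blocks = 9.
For resolvability, blocks must partition into parallel classes of size v/k = 3.
Total blocks must therefore be a multiple of 3: 9 = 3·3 + 0 ⇒ divisible ✓.
Consider block {0,4,5}. The only other block(s) in the collection disjoint from it are {2,6,8} — just 1 block(s). Any parallel class containing {0,4,5} would need 2 other blocks each disjoint from it, so no parallel class of size 3 can contain {0,4,5}.
Since every block must belong to some parallel class in a resolution, the collection cannot be partitioned into parallel classes.
Resolvable? NO.

NO


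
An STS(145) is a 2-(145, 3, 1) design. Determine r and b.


An STS(v) is a 2-(v, 3, 1) BIBD: block size k = 3, λ = 1.
Replication: r(k − 1) = λ(v − 1) ⇒ r·2 = 145 − 1 = 144 ⇒ r = 72.
Block count: b = v(v − 1)/6 = 145·144/6 = 20880/6 = 3480.
(Check via bk = vr: 3480·3 = 10440 = 145·72 = 10440 ✓.)

r = 72, b = 3480.


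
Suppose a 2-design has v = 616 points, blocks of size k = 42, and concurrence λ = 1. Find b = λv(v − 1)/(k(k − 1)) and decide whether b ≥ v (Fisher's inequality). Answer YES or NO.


b = λv(v − 1)/(k(k − 1)) = 1·616·615/(42·41) = 378840/1722 = 220.
Compare with v = 616: b < v, so Fisher's inequality fails.

NO


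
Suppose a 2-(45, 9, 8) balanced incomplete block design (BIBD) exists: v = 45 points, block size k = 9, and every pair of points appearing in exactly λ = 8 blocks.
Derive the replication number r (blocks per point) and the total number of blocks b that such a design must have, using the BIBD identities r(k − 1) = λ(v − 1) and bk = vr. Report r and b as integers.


Any 2-(v, k, λ) BIBD satisfies two necessary conditions:
  (i)  Each point sits in r blocks, and counting incidences through any fixed point gives r(k − 1) = λ(v − 1), so r = λ(v − 1)/(k − 1).
  (ii) Total incidences bk = vr, so b = vr/k.
Step 1: r = λ(v − 1)/(k − 1) = 8·(45 − 1)/(9 − 1) = 8·44/8 = 352/8 = 44.
Step 2: b = vr/k = 45·44/9 = 1980/9 = 220.
Check integrality: r = 44 ∈ Z ✓, b = 220 ∈ Z ✓.
(These identities are necessary conditions: they determine r and b for any design with these parameters, but do not by themselves prove that one exists.)

r = 44, b = 220.


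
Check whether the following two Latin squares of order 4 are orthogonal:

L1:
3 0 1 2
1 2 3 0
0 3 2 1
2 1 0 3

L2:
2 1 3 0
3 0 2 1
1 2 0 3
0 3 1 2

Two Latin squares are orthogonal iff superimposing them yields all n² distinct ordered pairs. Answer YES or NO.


Form the n² = 16 superimposed pairs (L1[i][j], L2[i][j]), row by row (rows and columns indexed from 0):
row 0: (3,2) (0,1) (1,3) (2,0)
row 1: (1,3) (2,0) (3,2) (0,1)
row 2: (0,1) (3,2) (2,0) (1,3)
row 3: (2,0) (1,3) (0,1) (3,2)
Orthogonality requires all 16 pairs distinct.
But the pair (1,3) repeats: cell (0,2) has L1 = 1, L2 = 3, and cell (1,0) has L1 = 1, L2 = 3.
A repeated pair means some other pair never occurs (only 4 distinct pairs out of 16), so the squares are not orthogonal.
Conclusion: NO.

NO


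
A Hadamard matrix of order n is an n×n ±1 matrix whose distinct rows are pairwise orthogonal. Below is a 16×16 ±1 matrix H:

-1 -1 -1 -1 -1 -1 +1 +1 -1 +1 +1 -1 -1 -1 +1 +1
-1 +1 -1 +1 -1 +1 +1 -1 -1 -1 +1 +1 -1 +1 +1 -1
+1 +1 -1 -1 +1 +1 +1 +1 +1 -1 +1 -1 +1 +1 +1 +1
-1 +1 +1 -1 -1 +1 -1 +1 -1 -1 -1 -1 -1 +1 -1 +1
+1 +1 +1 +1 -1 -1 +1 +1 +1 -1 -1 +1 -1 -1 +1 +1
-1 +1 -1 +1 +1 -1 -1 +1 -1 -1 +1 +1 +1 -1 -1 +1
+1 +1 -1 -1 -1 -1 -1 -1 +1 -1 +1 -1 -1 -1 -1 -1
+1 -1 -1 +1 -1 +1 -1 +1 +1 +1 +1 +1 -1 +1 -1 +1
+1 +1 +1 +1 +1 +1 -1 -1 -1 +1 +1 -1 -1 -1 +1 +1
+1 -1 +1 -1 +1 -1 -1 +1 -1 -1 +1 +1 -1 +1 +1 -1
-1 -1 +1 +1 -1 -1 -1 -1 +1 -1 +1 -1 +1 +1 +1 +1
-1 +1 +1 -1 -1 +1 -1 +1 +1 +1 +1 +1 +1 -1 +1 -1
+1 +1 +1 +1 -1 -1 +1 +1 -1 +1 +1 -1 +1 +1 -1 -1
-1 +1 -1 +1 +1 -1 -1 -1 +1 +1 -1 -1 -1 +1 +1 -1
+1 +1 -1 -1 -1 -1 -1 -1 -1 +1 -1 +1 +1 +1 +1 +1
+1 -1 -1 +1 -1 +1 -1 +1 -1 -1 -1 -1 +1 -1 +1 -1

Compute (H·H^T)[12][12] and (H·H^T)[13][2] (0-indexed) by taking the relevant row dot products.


Row 2 of H: [1, 1, -1, -1, 1, 1, 1, 1, 1, -1, 1, -1, 1, 1, 1, 1].
Row 12 of H: [1, 1, 1, 1, -1, -1, 1, 1, -1, 1, 1, -1, 1, 1, -1, -1].
Row 13 of H: [-1, 1, -1, 1, 1, -1, -1, -1, 1, 1, -1, -1, -1, 1, 1, -1].
(H·H^T)[12][12] = Σ_j H[12][j]·H[12][j] = (1)² + (1)² + (1)² + (1)² + (-1)² + (-1)² + (1)² + (1)² + (-1)² + (1)² + (1)² + (-1)² + (1)² + (1)² + (-1)² + (-1)² = 1 + 1 + 1 + 1 + 1 + 1 + 1 + 1 + 1 + 1 + 1 + 1 + 1 + 1 + 1 + 1 = 16.
(H·H^T)[13][2] = Σ_j H[13][j]·H[2][j] = (-1)·(1) + (1)·(1) + (-1)·(-1) + (1)·(-1) + (1)·(1) + (-1)·(1) + (-1)·(1) + (-1)·(1) + (1)·(1) + (1)·(-1) + (-1)·(1) + (-1)·(-1) + (-1)·(1) + (1)·(1) + (1)·(1) + (-1)·(1) = -1 + 1 + 1 + -1 + 1 + -1 + -1 + -1 + 1 + -1 + -1 + 1 + -1 + 1 + 1 + -1 = -2.
Rows 13 and 2 are not orthogonal (dot product = -2 ≠ 0), so H is not a Hadamard matrix.

(12,12) entry = 16; (13,2) entry = -2.


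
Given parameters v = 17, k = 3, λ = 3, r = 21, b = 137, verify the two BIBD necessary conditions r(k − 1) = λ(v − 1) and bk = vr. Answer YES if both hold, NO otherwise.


Condition (i): r(k − 1) = 21·2 = 42; λ(v − 1) = 3·16 = 48. Match? NO.
Condition (ii): bk = 137·3 = 411; vr = 17·21 = 357. Match? NO.
Both conditions hold? NO.

NO


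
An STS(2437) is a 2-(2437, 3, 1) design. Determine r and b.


An STS(v) is a 2-(v, 3, 1) BIBD: block size k = 3, λ = 1.
Replication: r(k − 1) = λ(v − 1) ⇒ r·2 = 2437 − 1 = 2436 ⇒ r = 1218.
Block count: b = v(v − 1)/6 = 2437·2436/6 = 5936532/6 = 989422.

r = 1218, b = 989422.


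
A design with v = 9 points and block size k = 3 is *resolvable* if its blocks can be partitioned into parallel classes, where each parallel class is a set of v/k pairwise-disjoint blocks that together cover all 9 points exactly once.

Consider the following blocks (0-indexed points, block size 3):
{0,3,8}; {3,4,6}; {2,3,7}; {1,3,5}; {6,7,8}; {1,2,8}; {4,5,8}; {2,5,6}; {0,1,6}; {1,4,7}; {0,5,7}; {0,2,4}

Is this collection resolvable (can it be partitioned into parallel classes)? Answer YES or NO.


v = 9, block size k = 3, number of blocks = 12.
For resolvability, blocks must partition into parallel classes of size v/k = 3.
Total blocks must therefore be a multiple of 3: 12 = 3·4 + 0 ⇒ divisible ✓.
Greedy packing gives 4 candidate class(es). Each should be a full parallel class (size 3, covers all 9 points).
  Class 1 (3 blocks): {0,3,8}; {2,5,6}; {1,4,7}. Points covered: [0, 1, 2, 3, 4, 5, 6, 7, 8].
  Class 2 (3 blocks): {3,4,6}; {1,2,8}; {0,5,7}. Points covered: [0, 1, 2, 3, 4, 5, 6, 7, 8].
  Class 3 (3 blocks): {2,3,7}; {4,5,8}; {0,1,6}. Points covered: [0, 1, 2, 3, 4, 5, 6, 7, 8].
  Class 4 (3 blocks): {1,3,5}; {6,7,8}; {0,2,4}. Points covered: [0, 1, 2, 3, 4, 5, 6, 7, 8].
All classes full (size 3)? YES. All classes cover every point? YES.
Resolvable? YES.

YES


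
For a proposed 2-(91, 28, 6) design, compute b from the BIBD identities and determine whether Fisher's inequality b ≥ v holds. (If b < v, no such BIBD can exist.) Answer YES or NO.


b = λv(v − 1)/(k(k − 1)) = 6·91·90/(28·27) = 49140/756 = 65.
Compare with v = 91: b < v, so Fisher's inequality fails.

NO


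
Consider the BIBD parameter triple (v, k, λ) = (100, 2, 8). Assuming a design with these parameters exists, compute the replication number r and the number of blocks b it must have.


Any 2-(v, k, λ) BIBD satisfies two necessary conditions:
  (i)  Each point sits in r blocks, and counting incidences through any fixed point gives r(k − 1) = λ(v − 1), so r = λ(v − 1)/(k − 1).
  (ii) Total incidences bk = vr, so b = vr/k.
Step 1: r = λ(v − 1)/(k − 1) = 8·(100 − 1)/(2 − 1) = 8·99/1 = 792/1 = 792.
Step 2: b = vr/k = 100·792/2 = 79200/2 = 39600.
Check integrality: r = 792 ∈ Z ✓, b = 39600 ∈ Z ✓.
(These identities are necessary conditions: they determine r and b for any design with these parameters, but do not by themselves prove that one exists.)

r = 792, b = 39600.


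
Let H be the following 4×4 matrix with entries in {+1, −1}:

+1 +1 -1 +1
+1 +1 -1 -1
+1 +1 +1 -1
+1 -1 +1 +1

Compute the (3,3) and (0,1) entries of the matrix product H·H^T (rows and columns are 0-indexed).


Row 0 of H: [1, 1, -1, 1].
Row 1 of H: [1, 1, -1, -1].
Row 3 of H: [1, -1, 1, 1].
(H·H^T)[3][3] = Σ_j H[3][j]·H[3][j] = (1)² + (-1)² + (1)² + (1)² = 1 + 1 + 1 + 1 = 4.
(H·H^T)[0][1] = Σ_j H[0][j]·H[1][j] = (1)·(1) + (1)·(1) + (-1)·(-1) + (1)·(-1) = 1 + 1 + 1 + -1 = 2.
Rows 0 and 1 are not orthogonal (dot product = 2 ≠ 0), so H is not a Hadamard matrix.

(3,3) entry = 4; (0,1) entry = 2.


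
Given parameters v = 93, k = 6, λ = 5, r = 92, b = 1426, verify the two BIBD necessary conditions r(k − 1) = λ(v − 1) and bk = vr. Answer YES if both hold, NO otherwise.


Condition (i): r(k − 1) = 92·5 = 460; λ(v − 1) = 5·92 = 460. Match? YES.
Condition (ii): bk = 1426·6 = 8556; vr = 93·92 = 8556. Match? YES.
Both conditions hold? YES.

YES


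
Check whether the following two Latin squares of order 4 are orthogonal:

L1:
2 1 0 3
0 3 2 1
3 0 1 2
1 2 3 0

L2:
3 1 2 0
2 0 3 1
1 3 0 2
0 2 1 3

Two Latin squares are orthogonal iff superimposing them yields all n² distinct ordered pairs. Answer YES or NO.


Form the n² = 16 superimposed pairs (L1[i][j], L2[i][j]), row by row (rows and columns indexed from 0):
row 0: (2,3) (1,1) (0,2) (3,0)
row 1: (0,2) (3,0) (2,3) (1,1)
row 2: (3,1) (0,3) (1,0) (2,2)
row 3: (1,0) (2,2) (3,1) (0,3)
Orthogonality requires all 16 pairs distinct.
But the pair (0,2) repeats: cell (0,2) has L1 = 0, L2 = 2, and cell (1,0) has L1 = 0, L2 = 2.
A repeated pair means some other pair never occurs (only 8 distinct pairs out of 16), so the squares are not orthogonal.
Conclusion: NO.

NO


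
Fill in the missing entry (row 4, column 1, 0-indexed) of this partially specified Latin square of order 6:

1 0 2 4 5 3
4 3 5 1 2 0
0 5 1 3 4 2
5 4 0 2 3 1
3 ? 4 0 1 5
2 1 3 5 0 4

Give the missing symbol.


Row 4 contains symbols [0, 1, 3, 4, 5] — missing [2].
Column 1 contains symbols [0, 1, 3, 4, 5] — missing [2].
The missing symbol must appear in both missing sets; intersection = [2].
Therefore the hidden value is 2.

Missing value = 2.
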